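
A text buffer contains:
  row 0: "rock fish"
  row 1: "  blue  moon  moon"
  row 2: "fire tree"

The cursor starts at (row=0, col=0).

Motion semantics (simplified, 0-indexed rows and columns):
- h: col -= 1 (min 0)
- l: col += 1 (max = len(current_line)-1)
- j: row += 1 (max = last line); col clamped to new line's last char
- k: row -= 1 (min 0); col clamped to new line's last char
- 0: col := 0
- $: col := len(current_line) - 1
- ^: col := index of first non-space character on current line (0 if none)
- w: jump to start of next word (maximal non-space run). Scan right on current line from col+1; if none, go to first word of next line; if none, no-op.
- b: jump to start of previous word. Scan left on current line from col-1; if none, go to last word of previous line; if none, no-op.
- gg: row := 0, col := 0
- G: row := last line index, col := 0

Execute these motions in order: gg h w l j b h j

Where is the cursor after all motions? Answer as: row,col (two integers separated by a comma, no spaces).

After 1 (gg): row=0 col=0 char='r'
After 2 (h): row=0 col=0 char='r'
After 3 (w): row=0 col=5 char='f'
After 4 (l): row=0 col=6 char='i'
After 5 (j): row=1 col=6 char='_'
After 6 (b): row=1 col=2 char='b'
After 7 (h): row=1 col=1 char='_'
After 8 (j): row=2 col=1 char='i'

Answer: 2,1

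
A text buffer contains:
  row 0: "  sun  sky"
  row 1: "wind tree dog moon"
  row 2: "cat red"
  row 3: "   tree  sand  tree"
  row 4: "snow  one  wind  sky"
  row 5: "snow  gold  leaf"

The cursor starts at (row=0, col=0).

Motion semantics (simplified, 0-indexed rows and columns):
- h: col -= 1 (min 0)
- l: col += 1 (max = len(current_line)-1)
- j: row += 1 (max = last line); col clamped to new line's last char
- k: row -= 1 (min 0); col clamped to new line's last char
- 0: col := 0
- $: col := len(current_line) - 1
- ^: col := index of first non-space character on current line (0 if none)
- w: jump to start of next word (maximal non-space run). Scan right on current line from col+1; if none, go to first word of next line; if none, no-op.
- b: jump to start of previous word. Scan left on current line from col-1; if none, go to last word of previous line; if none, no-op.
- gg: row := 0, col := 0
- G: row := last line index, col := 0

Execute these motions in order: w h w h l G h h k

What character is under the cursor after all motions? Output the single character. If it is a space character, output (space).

After 1 (w): row=0 col=2 char='s'
After 2 (h): row=0 col=1 char='_'
After 3 (w): row=0 col=2 char='s'
After 4 (h): row=0 col=1 char='_'
After 5 (l): row=0 col=2 char='s'
After 6 (G): row=5 col=0 char='s'
After 7 (h): row=5 col=0 char='s'
After 8 (h): row=5 col=0 char='s'
After 9 (k): row=4 col=0 char='s'

Answer: s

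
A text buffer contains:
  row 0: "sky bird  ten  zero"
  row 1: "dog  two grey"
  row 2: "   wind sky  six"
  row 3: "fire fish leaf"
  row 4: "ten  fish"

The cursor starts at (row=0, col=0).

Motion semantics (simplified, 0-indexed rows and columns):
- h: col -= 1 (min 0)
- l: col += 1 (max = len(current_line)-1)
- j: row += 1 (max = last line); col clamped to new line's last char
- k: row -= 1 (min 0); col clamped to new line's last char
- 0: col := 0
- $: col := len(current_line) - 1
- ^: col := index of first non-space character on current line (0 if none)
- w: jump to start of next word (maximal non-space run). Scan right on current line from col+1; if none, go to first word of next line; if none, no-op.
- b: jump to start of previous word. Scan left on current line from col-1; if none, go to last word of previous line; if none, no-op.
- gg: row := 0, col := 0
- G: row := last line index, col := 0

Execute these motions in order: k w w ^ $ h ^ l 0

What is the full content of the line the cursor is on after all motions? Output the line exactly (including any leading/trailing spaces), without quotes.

After 1 (k): row=0 col=0 char='s'
After 2 (w): row=0 col=4 char='b'
After 3 (w): row=0 col=10 char='t'
After 4 (^): row=0 col=0 char='s'
After 5 ($): row=0 col=18 char='o'
After 6 (h): row=0 col=17 char='r'
After 7 (^): row=0 col=0 char='s'
After 8 (l): row=0 col=1 char='k'
After 9 (0): row=0 col=0 char='s'

Answer: sky bird  ten  zero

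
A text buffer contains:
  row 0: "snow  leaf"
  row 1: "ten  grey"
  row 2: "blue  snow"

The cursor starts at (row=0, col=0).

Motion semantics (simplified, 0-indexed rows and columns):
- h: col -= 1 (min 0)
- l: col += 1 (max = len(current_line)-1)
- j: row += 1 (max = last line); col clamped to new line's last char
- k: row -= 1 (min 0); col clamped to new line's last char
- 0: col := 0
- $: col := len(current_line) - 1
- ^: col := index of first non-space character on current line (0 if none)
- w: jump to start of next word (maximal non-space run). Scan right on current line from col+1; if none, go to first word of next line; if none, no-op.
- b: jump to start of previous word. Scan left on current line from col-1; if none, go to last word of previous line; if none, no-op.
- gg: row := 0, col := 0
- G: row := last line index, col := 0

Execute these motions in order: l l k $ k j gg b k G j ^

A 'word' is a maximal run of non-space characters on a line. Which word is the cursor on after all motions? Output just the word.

After 1 (l): row=0 col=1 char='n'
After 2 (l): row=0 col=2 char='o'
After 3 (k): row=0 col=2 char='o'
After 4 ($): row=0 col=9 char='f'
After 5 (k): row=0 col=9 char='f'
After 6 (j): row=1 col=8 char='y'
After 7 (gg): row=0 col=0 char='s'
After 8 (b): row=0 col=0 char='s'
After 9 (k): row=0 col=0 char='s'
After 10 (G): row=2 col=0 char='b'
After 11 (j): row=2 col=0 char='b'
After 12 (^): row=2 col=0 char='b'

Answer: blue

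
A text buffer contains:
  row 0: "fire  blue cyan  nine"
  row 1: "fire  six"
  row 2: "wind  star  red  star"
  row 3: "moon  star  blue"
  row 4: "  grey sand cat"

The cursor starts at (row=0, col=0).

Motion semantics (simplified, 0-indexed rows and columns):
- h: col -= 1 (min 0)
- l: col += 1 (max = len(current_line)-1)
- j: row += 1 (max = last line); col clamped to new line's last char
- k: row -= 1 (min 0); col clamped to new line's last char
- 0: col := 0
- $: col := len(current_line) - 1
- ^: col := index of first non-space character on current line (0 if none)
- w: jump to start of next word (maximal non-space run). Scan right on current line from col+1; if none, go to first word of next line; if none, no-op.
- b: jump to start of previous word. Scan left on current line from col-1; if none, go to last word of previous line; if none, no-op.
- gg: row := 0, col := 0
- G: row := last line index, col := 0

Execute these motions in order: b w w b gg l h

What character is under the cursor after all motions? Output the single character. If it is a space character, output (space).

Answer: f

Derivation:
After 1 (b): row=0 col=0 char='f'
After 2 (w): row=0 col=6 char='b'
After 3 (w): row=0 col=11 char='c'
After 4 (b): row=0 col=6 char='b'
After 5 (gg): row=0 col=0 char='f'
After 6 (l): row=0 col=1 char='i'
After 7 (h): row=0 col=0 char='f'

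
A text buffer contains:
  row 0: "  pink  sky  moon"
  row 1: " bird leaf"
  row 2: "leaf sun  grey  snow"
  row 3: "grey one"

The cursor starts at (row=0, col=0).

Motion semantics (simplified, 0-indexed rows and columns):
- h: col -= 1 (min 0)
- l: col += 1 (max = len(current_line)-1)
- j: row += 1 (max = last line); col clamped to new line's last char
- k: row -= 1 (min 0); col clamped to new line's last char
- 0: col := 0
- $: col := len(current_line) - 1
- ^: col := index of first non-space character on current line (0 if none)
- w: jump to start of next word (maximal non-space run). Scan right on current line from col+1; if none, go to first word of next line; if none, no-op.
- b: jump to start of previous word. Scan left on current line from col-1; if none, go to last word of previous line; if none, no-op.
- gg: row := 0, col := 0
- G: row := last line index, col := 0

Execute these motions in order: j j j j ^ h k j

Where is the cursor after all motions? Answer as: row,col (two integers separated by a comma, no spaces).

After 1 (j): row=1 col=0 char='_'
After 2 (j): row=2 col=0 char='l'
After 3 (j): row=3 col=0 char='g'
After 4 (j): row=3 col=0 char='g'
After 5 (^): row=3 col=0 char='g'
After 6 (h): row=3 col=0 char='g'
After 7 (k): row=2 col=0 char='l'
After 8 (j): row=3 col=0 char='g'

Answer: 3,0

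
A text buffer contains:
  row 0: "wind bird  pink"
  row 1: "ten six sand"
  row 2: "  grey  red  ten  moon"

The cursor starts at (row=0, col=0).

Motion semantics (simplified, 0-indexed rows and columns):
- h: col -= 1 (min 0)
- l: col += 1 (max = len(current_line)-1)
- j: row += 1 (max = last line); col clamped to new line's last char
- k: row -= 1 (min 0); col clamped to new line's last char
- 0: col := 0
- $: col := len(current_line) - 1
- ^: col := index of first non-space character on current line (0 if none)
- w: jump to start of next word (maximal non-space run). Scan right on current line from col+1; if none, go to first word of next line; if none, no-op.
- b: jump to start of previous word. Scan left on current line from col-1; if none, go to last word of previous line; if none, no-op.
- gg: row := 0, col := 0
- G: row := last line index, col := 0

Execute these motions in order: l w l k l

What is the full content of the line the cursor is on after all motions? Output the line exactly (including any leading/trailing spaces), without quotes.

Answer: wind bird  pink

Derivation:
After 1 (l): row=0 col=1 char='i'
After 2 (w): row=0 col=5 char='b'
After 3 (l): row=0 col=6 char='i'
After 4 (k): row=0 col=6 char='i'
After 5 (l): row=0 col=7 char='r'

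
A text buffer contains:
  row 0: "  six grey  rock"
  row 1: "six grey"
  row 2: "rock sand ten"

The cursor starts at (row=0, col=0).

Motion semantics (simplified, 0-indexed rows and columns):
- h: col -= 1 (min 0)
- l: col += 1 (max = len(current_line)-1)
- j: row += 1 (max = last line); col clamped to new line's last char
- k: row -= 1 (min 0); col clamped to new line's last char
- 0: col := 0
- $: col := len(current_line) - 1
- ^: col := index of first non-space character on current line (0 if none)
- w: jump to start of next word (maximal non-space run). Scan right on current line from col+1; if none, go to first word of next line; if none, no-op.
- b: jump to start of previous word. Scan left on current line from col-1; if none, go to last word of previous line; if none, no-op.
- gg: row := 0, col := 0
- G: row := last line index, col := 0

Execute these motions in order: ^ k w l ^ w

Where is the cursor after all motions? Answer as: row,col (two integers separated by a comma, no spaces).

Answer: 0,6

Derivation:
After 1 (^): row=0 col=2 char='s'
After 2 (k): row=0 col=2 char='s'
After 3 (w): row=0 col=6 char='g'
After 4 (l): row=0 col=7 char='r'
After 5 (^): row=0 col=2 char='s'
After 6 (w): row=0 col=6 char='g'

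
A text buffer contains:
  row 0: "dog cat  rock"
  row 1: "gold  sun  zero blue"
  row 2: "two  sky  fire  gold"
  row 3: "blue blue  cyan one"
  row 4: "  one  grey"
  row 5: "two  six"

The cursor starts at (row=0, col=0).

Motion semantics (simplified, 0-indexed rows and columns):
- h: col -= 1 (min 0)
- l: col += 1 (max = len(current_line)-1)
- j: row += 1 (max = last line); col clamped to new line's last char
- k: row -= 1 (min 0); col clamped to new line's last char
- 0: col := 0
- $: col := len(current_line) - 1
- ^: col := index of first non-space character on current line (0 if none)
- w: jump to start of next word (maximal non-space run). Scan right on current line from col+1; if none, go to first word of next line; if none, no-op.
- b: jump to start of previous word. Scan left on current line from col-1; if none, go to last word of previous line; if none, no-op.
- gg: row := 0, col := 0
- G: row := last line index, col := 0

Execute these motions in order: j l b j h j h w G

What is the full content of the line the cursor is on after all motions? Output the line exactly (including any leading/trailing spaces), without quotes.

After 1 (j): row=1 col=0 char='g'
After 2 (l): row=1 col=1 char='o'
After 3 (b): row=1 col=0 char='g'
After 4 (j): row=2 col=0 char='t'
After 5 (h): row=2 col=0 char='t'
After 6 (j): row=3 col=0 char='b'
After 7 (h): row=3 col=0 char='b'
After 8 (w): row=3 col=5 char='b'
After 9 (G): row=5 col=0 char='t'

Answer: two  six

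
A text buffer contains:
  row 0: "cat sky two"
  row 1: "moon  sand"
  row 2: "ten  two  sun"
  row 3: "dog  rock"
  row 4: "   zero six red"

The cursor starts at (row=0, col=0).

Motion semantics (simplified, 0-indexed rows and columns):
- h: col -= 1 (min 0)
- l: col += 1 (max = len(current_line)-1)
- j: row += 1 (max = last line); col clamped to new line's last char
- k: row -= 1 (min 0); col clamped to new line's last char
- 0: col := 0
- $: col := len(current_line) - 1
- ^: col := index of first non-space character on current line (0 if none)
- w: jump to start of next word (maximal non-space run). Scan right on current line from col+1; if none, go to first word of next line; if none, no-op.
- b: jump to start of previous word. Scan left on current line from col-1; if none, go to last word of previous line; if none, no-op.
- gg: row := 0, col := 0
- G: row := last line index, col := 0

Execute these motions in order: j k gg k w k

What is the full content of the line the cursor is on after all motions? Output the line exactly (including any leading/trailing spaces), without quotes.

After 1 (j): row=1 col=0 char='m'
After 2 (k): row=0 col=0 char='c'
After 3 (gg): row=0 col=0 char='c'
After 4 (k): row=0 col=0 char='c'
After 5 (w): row=0 col=4 char='s'
After 6 (k): row=0 col=4 char='s'

Answer: cat sky two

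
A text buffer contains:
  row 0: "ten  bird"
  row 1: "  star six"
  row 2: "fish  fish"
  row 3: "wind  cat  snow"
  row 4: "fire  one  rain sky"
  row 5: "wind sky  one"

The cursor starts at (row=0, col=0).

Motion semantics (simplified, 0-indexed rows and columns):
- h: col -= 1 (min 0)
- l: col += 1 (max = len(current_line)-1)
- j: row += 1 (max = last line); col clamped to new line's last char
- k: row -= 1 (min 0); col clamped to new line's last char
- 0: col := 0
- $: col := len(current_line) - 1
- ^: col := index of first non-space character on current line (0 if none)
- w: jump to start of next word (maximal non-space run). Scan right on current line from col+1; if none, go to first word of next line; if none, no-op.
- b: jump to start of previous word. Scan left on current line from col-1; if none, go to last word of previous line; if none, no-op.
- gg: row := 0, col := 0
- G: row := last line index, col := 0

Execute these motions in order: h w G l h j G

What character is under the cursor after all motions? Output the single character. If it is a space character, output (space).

After 1 (h): row=0 col=0 char='t'
After 2 (w): row=0 col=5 char='b'
After 3 (G): row=5 col=0 char='w'
After 4 (l): row=5 col=1 char='i'
After 5 (h): row=5 col=0 char='w'
After 6 (j): row=5 col=0 char='w'
After 7 (G): row=5 col=0 char='w'

Answer: w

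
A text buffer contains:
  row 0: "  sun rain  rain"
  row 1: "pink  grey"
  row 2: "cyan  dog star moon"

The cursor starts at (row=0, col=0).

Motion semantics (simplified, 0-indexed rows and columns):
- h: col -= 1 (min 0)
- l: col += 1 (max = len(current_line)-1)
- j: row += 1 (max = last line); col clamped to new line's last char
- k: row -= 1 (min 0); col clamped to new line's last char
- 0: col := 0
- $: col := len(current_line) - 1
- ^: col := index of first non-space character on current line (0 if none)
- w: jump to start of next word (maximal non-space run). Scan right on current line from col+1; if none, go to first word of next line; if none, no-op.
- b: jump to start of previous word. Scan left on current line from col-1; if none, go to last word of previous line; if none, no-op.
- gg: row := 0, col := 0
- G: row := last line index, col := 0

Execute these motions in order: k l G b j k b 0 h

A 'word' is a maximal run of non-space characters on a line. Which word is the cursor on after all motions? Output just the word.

Answer: pink

Derivation:
After 1 (k): row=0 col=0 char='_'
After 2 (l): row=0 col=1 char='_'
After 3 (G): row=2 col=0 char='c'
After 4 (b): row=1 col=6 char='g'
After 5 (j): row=2 col=6 char='d'
After 6 (k): row=1 col=6 char='g'
After 7 (b): row=1 col=0 char='p'
After 8 (0): row=1 col=0 char='p'
After 9 (h): row=1 col=0 char='p'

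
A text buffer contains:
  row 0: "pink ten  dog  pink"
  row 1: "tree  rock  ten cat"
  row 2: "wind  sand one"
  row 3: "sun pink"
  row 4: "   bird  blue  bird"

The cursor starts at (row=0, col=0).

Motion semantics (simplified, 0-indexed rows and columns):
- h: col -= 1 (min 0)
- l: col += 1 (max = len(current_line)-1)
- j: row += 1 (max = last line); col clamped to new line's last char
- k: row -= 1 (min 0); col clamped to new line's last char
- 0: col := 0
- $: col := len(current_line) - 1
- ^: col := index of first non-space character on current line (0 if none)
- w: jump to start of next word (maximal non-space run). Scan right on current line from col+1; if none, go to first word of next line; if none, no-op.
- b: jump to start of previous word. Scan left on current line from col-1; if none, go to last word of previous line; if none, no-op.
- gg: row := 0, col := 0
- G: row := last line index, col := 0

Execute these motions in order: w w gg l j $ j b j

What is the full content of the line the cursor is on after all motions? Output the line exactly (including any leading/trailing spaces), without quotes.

Answer: sun pink

Derivation:
After 1 (w): row=0 col=5 char='t'
After 2 (w): row=0 col=10 char='d'
After 3 (gg): row=0 col=0 char='p'
After 4 (l): row=0 col=1 char='i'
After 5 (j): row=1 col=1 char='r'
After 6 ($): row=1 col=18 char='t'
After 7 (j): row=2 col=13 char='e'
After 8 (b): row=2 col=11 char='o'
After 9 (j): row=3 col=7 char='k'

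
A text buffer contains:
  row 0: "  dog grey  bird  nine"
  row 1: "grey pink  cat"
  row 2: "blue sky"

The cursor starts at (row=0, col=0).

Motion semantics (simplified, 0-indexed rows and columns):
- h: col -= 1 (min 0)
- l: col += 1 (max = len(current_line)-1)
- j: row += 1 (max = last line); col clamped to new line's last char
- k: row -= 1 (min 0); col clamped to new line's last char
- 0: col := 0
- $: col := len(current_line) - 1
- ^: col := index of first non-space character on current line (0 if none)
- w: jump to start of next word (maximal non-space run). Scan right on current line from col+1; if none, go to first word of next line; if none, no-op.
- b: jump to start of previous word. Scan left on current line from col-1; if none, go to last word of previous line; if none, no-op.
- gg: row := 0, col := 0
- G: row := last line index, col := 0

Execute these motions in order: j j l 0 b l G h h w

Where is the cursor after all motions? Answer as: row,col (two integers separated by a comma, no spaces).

Answer: 2,5

Derivation:
After 1 (j): row=1 col=0 char='g'
After 2 (j): row=2 col=0 char='b'
After 3 (l): row=2 col=1 char='l'
After 4 (0): row=2 col=0 char='b'
After 5 (b): row=1 col=11 char='c'
After 6 (l): row=1 col=12 char='a'
After 7 (G): row=2 col=0 char='b'
After 8 (h): row=2 col=0 char='b'
After 9 (h): row=2 col=0 char='b'
After 10 (w): row=2 col=5 char='s'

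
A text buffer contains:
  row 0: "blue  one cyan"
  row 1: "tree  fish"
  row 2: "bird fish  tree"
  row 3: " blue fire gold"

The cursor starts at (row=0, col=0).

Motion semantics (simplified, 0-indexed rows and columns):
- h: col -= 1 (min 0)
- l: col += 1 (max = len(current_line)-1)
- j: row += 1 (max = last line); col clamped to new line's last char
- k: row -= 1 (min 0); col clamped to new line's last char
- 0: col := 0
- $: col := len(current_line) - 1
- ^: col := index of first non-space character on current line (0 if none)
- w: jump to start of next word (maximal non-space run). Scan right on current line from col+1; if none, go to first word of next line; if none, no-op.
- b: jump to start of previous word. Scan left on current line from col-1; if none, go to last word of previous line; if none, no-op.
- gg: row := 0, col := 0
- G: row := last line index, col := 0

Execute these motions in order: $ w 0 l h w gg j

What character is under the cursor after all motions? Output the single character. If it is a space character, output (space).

Answer: t

Derivation:
After 1 ($): row=0 col=13 char='n'
After 2 (w): row=1 col=0 char='t'
After 3 (0): row=1 col=0 char='t'
After 4 (l): row=1 col=1 char='r'
After 5 (h): row=1 col=0 char='t'
After 6 (w): row=1 col=6 char='f'
After 7 (gg): row=0 col=0 char='b'
After 8 (j): row=1 col=0 char='t'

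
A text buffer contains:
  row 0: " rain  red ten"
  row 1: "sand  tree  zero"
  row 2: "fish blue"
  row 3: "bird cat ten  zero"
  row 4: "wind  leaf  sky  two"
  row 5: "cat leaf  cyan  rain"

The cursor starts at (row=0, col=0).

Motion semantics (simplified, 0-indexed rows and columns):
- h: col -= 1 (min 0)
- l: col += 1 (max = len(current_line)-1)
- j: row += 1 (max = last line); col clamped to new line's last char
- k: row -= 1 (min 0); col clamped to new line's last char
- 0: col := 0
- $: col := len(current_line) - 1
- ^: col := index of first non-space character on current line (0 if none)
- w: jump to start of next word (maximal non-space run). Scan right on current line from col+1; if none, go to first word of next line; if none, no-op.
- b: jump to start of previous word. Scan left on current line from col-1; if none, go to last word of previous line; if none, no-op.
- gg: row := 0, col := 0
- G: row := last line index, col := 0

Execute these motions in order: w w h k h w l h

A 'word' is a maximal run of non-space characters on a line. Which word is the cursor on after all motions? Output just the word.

Answer: red

Derivation:
After 1 (w): row=0 col=1 char='r'
After 2 (w): row=0 col=7 char='r'
After 3 (h): row=0 col=6 char='_'
After 4 (k): row=0 col=6 char='_'
After 5 (h): row=0 col=5 char='_'
After 6 (w): row=0 col=7 char='r'
After 7 (l): row=0 col=8 char='e'
After 8 (h): row=0 col=7 char='r'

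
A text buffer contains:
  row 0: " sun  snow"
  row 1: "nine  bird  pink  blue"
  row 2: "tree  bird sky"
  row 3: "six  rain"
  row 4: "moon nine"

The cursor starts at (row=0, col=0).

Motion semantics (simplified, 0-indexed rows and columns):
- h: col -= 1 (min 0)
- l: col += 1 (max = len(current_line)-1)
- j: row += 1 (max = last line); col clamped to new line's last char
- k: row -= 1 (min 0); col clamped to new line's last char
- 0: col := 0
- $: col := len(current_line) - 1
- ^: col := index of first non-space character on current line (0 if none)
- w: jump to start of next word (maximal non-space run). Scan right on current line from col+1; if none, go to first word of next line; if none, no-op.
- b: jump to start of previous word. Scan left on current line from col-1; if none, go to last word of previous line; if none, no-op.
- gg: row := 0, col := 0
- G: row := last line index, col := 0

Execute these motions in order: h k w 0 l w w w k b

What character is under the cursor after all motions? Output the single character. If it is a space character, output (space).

Answer: s

Derivation:
After 1 (h): row=0 col=0 char='_'
After 2 (k): row=0 col=0 char='_'
After 3 (w): row=0 col=1 char='s'
After 4 (0): row=0 col=0 char='_'
After 5 (l): row=0 col=1 char='s'
After 6 (w): row=0 col=6 char='s'
After 7 (w): row=1 col=0 char='n'
After 8 (w): row=1 col=6 char='b'
After 9 (k): row=0 col=6 char='s'
After 10 (b): row=0 col=1 char='s'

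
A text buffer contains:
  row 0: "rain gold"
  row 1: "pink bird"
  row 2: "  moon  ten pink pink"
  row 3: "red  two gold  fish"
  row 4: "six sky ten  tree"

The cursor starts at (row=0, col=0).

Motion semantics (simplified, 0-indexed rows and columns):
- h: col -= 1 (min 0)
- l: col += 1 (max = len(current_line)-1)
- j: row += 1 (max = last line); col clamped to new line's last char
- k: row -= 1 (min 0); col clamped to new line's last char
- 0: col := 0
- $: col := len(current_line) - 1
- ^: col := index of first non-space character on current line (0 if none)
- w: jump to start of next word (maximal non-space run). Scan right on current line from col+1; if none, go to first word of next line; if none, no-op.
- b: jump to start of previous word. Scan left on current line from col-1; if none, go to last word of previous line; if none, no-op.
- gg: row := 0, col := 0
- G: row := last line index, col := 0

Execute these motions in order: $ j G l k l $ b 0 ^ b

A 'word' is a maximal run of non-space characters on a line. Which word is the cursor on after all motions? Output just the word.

After 1 ($): row=0 col=8 char='d'
After 2 (j): row=1 col=8 char='d'
After 3 (G): row=4 col=0 char='s'
After 4 (l): row=4 col=1 char='i'
After 5 (k): row=3 col=1 char='e'
After 6 (l): row=3 col=2 char='d'
After 7 ($): row=3 col=18 char='h'
After 8 (b): row=3 col=15 char='f'
After 9 (0): row=3 col=0 char='r'
After 10 (^): row=3 col=0 char='r'
After 11 (b): row=2 col=17 char='p'

Answer: pink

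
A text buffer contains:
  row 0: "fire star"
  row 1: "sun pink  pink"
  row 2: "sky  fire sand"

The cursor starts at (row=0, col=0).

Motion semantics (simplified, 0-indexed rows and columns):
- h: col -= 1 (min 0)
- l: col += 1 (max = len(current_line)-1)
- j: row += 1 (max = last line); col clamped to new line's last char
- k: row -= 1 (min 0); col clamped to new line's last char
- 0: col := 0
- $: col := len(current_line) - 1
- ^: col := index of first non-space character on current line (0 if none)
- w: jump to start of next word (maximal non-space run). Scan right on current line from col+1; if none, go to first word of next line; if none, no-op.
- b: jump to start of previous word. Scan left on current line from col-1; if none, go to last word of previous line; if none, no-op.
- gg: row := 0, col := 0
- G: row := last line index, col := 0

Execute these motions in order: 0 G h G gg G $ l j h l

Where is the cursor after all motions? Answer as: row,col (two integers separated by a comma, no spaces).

After 1 (0): row=0 col=0 char='f'
After 2 (G): row=2 col=0 char='s'
After 3 (h): row=2 col=0 char='s'
After 4 (G): row=2 col=0 char='s'
After 5 (gg): row=0 col=0 char='f'
After 6 (G): row=2 col=0 char='s'
After 7 ($): row=2 col=13 char='d'
After 8 (l): row=2 col=13 char='d'
After 9 (j): row=2 col=13 char='d'
After 10 (h): row=2 col=12 char='n'
After 11 (l): row=2 col=13 char='d'

Answer: 2,13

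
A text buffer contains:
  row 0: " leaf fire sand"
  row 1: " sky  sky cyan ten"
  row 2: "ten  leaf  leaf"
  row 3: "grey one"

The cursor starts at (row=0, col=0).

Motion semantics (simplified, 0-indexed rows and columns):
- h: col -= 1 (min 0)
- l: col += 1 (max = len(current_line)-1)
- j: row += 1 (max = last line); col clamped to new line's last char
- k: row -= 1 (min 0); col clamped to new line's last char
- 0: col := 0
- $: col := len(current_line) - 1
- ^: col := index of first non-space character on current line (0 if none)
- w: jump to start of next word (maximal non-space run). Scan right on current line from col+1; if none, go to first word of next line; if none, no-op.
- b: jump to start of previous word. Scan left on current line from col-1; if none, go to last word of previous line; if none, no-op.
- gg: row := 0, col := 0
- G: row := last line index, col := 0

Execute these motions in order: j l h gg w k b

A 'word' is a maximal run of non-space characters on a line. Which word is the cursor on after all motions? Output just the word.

Answer: leaf

Derivation:
After 1 (j): row=1 col=0 char='_'
After 2 (l): row=1 col=1 char='s'
After 3 (h): row=1 col=0 char='_'
After 4 (gg): row=0 col=0 char='_'
After 5 (w): row=0 col=1 char='l'
After 6 (k): row=0 col=1 char='l'
After 7 (b): row=0 col=1 char='l'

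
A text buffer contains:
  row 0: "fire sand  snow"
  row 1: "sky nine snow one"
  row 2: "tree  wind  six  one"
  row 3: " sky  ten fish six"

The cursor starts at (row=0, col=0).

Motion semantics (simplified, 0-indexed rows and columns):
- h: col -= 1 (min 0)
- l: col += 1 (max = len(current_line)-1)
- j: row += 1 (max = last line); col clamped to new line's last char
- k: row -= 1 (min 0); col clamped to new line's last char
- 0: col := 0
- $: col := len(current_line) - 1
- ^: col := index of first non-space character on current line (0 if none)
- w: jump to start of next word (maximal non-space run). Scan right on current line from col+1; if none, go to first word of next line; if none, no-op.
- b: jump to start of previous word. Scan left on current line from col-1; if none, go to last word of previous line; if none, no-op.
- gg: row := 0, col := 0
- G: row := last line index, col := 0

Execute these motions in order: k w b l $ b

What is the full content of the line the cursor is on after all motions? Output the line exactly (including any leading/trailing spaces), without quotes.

After 1 (k): row=0 col=0 char='f'
After 2 (w): row=0 col=5 char='s'
After 3 (b): row=0 col=0 char='f'
After 4 (l): row=0 col=1 char='i'
After 5 ($): row=0 col=14 char='w'
After 6 (b): row=0 col=11 char='s'

Answer: fire sand  snow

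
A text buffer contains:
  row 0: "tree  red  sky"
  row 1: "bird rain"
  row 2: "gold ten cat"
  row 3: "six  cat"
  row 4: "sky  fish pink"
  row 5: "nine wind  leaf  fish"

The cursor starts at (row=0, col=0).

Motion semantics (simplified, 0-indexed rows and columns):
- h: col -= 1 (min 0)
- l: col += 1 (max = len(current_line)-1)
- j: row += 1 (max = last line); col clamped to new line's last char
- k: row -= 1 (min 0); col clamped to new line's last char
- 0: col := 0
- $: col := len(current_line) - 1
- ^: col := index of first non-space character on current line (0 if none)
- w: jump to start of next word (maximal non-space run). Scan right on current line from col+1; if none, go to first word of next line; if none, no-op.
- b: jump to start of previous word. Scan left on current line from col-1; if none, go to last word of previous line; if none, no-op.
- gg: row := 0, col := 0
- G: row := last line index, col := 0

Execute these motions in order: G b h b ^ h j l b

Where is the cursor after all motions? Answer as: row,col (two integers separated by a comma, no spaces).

After 1 (G): row=5 col=0 char='n'
After 2 (b): row=4 col=10 char='p'
After 3 (h): row=4 col=9 char='_'
After 4 (b): row=4 col=5 char='f'
After 5 (^): row=4 col=0 char='s'
After 6 (h): row=4 col=0 char='s'
After 7 (j): row=5 col=0 char='n'
After 8 (l): row=5 col=1 char='i'
After 9 (b): row=5 col=0 char='n'

Answer: 5,0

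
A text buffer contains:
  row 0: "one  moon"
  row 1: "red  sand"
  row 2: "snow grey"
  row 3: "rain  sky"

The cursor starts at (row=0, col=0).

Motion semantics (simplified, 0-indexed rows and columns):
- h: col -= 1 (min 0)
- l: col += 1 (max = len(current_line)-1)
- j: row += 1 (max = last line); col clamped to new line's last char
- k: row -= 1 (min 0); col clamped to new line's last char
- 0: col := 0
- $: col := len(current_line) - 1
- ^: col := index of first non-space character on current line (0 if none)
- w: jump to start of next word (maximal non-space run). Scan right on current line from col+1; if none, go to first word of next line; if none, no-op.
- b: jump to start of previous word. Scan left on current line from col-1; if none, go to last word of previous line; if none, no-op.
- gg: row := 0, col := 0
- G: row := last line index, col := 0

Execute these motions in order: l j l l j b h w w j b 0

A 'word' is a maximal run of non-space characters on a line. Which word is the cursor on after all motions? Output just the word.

Answer: snow

Derivation:
After 1 (l): row=0 col=1 char='n'
After 2 (j): row=1 col=1 char='e'
After 3 (l): row=1 col=2 char='d'
After 4 (l): row=1 col=3 char='_'
After 5 (j): row=2 col=3 char='w'
After 6 (b): row=2 col=0 char='s'
After 7 (h): row=2 col=0 char='s'
After 8 (w): row=2 col=5 char='g'
After 9 (w): row=3 col=0 char='r'
After 10 (j): row=3 col=0 char='r'
After 11 (b): row=2 col=5 char='g'
After 12 (0): row=2 col=0 char='s'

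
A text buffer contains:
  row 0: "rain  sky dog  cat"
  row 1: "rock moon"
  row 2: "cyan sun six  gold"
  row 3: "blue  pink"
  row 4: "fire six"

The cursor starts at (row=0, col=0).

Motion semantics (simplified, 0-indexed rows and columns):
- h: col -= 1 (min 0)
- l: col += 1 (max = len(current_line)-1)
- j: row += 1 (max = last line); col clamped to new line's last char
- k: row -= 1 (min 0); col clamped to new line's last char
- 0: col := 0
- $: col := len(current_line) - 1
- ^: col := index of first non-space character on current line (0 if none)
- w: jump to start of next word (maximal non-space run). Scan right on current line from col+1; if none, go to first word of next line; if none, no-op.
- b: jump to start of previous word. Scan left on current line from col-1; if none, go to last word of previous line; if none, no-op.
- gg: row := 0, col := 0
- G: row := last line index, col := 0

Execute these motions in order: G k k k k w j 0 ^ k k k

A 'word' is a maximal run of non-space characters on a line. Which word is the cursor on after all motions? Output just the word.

After 1 (G): row=4 col=0 char='f'
After 2 (k): row=3 col=0 char='b'
After 3 (k): row=2 col=0 char='c'
After 4 (k): row=1 col=0 char='r'
After 5 (k): row=0 col=0 char='r'
After 6 (w): row=0 col=6 char='s'
After 7 (j): row=1 col=6 char='o'
After 8 (0): row=1 col=0 char='r'
After 9 (^): row=1 col=0 char='r'
After 10 (k): row=0 col=0 char='r'
After 11 (k): row=0 col=0 char='r'
After 12 (k): row=0 col=0 char='r'

Answer: rain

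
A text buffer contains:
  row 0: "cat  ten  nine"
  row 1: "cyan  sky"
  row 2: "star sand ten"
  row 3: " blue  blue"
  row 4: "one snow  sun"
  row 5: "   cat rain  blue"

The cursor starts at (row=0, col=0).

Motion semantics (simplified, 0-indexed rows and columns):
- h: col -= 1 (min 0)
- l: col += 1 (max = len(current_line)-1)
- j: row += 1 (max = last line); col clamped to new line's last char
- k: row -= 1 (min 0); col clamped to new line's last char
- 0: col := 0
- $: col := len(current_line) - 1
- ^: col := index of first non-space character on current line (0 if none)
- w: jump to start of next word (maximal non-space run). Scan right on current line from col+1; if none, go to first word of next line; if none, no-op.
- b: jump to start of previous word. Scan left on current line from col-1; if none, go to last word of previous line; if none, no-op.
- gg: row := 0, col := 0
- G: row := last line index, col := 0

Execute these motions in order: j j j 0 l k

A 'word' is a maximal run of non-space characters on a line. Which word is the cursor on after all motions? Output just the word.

Answer: star

Derivation:
After 1 (j): row=1 col=0 char='c'
After 2 (j): row=2 col=0 char='s'
After 3 (j): row=3 col=0 char='_'
After 4 (0): row=3 col=0 char='_'
After 5 (l): row=3 col=1 char='b'
After 6 (k): row=2 col=1 char='t'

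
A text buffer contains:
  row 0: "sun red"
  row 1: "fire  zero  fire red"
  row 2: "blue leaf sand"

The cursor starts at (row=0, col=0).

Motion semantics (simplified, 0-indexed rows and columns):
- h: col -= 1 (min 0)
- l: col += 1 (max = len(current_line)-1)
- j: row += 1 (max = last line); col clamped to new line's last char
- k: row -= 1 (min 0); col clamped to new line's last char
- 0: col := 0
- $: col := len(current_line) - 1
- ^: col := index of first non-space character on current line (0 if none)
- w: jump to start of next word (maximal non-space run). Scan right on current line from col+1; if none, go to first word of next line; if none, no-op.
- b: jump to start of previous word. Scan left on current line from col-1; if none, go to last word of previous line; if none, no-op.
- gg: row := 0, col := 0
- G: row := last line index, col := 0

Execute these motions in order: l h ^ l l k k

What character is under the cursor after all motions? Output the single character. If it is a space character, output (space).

Answer: n

Derivation:
After 1 (l): row=0 col=1 char='u'
After 2 (h): row=0 col=0 char='s'
After 3 (^): row=0 col=0 char='s'
After 4 (l): row=0 col=1 char='u'
After 5 (l): row=0 col=2 char='n'
After 6 (k): row=0 col=2 char='n'
After 7 (k): row=0 col=2 char='n'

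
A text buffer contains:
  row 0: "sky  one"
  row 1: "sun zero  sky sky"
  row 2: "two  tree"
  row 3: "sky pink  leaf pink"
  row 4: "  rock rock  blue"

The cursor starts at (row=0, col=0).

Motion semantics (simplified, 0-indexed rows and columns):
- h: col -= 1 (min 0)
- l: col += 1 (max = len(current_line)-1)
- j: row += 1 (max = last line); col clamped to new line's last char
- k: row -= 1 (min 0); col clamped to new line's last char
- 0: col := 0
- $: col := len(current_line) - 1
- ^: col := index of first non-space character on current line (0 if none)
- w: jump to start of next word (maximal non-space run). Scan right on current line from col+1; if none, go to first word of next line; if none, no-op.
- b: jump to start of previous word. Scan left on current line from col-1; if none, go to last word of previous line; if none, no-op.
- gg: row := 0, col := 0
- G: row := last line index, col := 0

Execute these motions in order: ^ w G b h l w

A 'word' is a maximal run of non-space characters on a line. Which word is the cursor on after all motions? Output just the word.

After 1 (^): row=0 col=0 char='s'
After 2 (w): row=0 col=5 char='o'
After 3 (G): row=4 col=0 char='_'
After 4 (b): row=3 col=15 char='p'
After 5 (h): row=3 col=14 char='_'
After 6 (l): row=3 col=15 char='p'
After 7 (w): row=4 col=2 char='r'

Answer: rock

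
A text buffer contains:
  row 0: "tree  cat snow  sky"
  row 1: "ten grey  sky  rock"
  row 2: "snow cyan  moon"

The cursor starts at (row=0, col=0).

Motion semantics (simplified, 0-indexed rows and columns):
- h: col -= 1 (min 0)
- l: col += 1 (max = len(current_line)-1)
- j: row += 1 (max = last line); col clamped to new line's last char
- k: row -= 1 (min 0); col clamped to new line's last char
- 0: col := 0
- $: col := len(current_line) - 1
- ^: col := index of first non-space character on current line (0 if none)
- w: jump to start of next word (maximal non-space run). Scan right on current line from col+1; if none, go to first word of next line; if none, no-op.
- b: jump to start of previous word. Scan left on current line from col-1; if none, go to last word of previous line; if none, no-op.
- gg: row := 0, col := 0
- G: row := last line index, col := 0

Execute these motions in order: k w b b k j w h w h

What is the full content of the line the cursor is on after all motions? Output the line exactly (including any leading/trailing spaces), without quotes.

Answer: ten grey  sky  rock

Derivation:
After 1 (k): row=0 col=0 char='t'
After 2 (w): row=0 col=6 char='c'
After 3 (b): row=0 col=0 char='t'
After 4 (b): row=0 col=0 char='t'
After 5 (k): row=0 col=0 char='t'
After 6 (j): row=1 col=0 char='t'
After 7 (w): row=1 col=4 char='g'
After 8 (h): row=1 col=3 char='_'
After 9 (w): row=1 col=4 char='g'
After 10 (h): row=1 col=3 char='_'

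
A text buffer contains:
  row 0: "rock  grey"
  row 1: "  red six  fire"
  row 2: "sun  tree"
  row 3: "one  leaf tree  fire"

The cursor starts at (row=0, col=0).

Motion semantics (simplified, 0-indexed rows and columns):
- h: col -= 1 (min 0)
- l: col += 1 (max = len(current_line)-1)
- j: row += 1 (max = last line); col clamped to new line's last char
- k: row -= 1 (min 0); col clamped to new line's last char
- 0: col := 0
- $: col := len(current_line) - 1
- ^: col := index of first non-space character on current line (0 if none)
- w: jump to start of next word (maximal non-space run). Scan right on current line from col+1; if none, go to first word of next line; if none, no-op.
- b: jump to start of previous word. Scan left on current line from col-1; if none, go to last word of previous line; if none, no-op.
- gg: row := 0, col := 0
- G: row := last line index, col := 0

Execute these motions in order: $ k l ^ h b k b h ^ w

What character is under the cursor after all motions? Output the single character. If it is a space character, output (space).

After 1 ($): row=0 col=9 char='y'
After 2 (k): row=0 col=9 char='y'
After 3 (l): row=0 col=9 char='y'
After 4 (^): row=0 col=0 char='r'
After 5 (h): row=0 col=0 char='r'
After 6 (b): row=0 col=0 char='r'
After 7 (k): row=0 col=0 char='r'
After 8 (b): row=0 col=0 char='r'
After 9 (h): row=0 col=0 char='r'
After 10 (^): row=0 col=0 char='r'
After 11 (w): row=0 col=6 char='g'

Answer: g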